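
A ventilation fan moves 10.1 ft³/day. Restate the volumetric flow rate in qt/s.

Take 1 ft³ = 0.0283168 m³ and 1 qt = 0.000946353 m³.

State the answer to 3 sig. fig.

0.00350 qt/s

10.1 ft³/day × 0.0283168 m³/ft³ ÷ 86400 s/day = 3.31018×10⁻⁶ m³/s
3.31018×10⁻⁶ m³/s ÷ 0.000946353 m³/qt = 0.00349783 qt/s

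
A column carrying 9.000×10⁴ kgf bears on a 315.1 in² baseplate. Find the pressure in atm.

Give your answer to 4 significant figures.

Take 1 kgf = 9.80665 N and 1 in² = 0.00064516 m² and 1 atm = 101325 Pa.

9.000×10⁴ kgf × 9.80665 → 882598 N
315.1 in² × 0.00064516 → 0.20329 m²
P = F / A = 882598 N / 0.20329 m² = 4.34157×10⁶ Pa
4.34157×10⁶ Pa ÷ (101325 Pa/atm) = 42.848 atm

42.85 atm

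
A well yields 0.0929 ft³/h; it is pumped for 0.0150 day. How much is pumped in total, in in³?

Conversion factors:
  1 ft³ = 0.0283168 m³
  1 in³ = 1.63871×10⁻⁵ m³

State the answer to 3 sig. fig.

0.0929 ft³/h → 7.30731×10⁻⁷ m³/s
0.0150 day → 1296 s
V = Q × t = 7.30731×10⁻⁷ × 1296 = 9.47027×10⁻⁴ m³
In in³: 9.47027×10⁻⁴ / 1.63871×10⁻⁵ = 57.791 in³

57.8 in³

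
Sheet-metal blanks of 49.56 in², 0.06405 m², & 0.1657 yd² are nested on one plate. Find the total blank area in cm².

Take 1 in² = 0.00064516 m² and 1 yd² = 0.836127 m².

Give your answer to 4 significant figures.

49.56 in² × 0.00064516 → 0.0319741 m²
0.06405 m² (already m²)
0.1657 yd² × 0.836127 → 0.138546 m²
Sum: 0.0319741 + 0.06405 + 0.138546 = 0.23457 m²
In cm²: 0.23457 / 0.0001 = 2345.7 cm²

2346 cm²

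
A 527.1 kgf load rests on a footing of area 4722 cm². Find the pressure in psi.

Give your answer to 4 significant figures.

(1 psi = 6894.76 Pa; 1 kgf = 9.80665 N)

527.1 kgf × 9.80665 = 5169.09 N
4722 cm² × 0.0001 = 0.4722 m²
P = F / A = 5169.09 N / 0.4722 m² = 10946.8 Pa
10946.8 Pa ÷ (6894.76 Pa/psi) = 1.5877 psi

1.588 psi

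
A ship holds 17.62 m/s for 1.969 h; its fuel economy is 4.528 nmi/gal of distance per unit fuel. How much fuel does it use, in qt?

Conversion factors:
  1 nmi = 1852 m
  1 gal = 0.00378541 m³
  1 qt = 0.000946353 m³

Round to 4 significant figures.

59.58 qt

1.969 h → 7088.4 s
d = v × t = 17.62 × 7088.4 = 124898 m
4.528 nmi/gal → 2.21531×10⁶ m/m³
V = d / (distance per unit fuel) = 124898 / 2.21531×10⁶ = 0.0563795 m³
In qt: 0.0563795 / 0.000946353 = 59.5755 qt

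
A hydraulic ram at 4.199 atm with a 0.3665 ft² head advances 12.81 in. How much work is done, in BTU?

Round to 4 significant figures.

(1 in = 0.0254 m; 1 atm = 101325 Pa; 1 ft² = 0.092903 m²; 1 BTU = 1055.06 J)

4.199 atm → 425464 Pa
0.3665 ft² → 0.0340489 m²
F = P × A = 425464 × 0.0340489 = 14486.6 N
12.81 in → 0.325374 m
W = F × d = 14486.6 × 0.325374 = 4713.56 J
In BTU: 4713.56 / 1055.06 = 4.46758 BTU

4.468 BTU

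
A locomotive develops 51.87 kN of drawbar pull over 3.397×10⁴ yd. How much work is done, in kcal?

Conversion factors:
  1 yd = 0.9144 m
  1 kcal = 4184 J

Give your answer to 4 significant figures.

51.87 kN × 1000 → 51870 N
3.397×10⁴ yd × 0.9144 → 31062.2 m
W = F × d = 51870 N × 31062.2 m = 1.6112×10⁹ J
1.6112×10⁹ J ÷ (4184 J/kcal) = 385086 kcal

3.851×10⁵ kcal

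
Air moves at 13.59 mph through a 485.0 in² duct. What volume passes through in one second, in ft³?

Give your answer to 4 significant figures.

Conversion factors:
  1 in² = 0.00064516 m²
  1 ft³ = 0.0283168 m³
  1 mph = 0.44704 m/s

67.13 ft³

13.59 mph × 0.44704 = 6.07527 m/s
485.0 in² × 0.00064516 = 0.312903 m²
V = v × A × t = 6.07527 m/s × 0.312903 m² × 1 s = 1.90097 m³
1.90097 m³ ÷ (0.0283168 m³/ft³) = 67.1322 ft³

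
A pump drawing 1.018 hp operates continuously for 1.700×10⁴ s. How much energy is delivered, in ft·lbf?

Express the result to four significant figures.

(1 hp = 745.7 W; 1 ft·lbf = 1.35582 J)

1.018 hp × 745.7 = 759.123 W
E = P × t = 759.123 W × 17000 s = 1.29051×10⁷ J
1.29051×10⁷ J ÷ (1.35582 J/ft·lbf) = 9.5183×10⁶ ft·lbf

9.518×10⁶ ft·lbf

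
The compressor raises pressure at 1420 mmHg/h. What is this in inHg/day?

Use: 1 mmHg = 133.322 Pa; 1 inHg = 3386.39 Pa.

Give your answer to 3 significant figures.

1340 inHg/day

1420 mmHg/h × 133.322 Pa/mmHg ÷ 3600 s/h = 52.5881 Pa/s
52.5881 Pa/s ÷ 3386.39 Pa/inHg × 86400 s/day = 1341.73 inHg/day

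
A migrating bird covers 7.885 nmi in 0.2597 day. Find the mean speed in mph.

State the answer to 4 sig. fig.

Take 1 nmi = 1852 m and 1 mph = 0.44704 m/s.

1.456 mph

7.885 nmi × 1852 = 14603 m
0.2597 day × 86400 = 22438.1 s
v = d / t = 14603 m / 22438.1 s = 0.650813 m/s
0.650813 m/s ÷ (0.44704 m/s/mph) = 1.45583 mph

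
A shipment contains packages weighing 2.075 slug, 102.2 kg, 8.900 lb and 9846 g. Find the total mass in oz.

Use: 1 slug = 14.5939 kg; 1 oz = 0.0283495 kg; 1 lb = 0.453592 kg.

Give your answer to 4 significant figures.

5163 oz

2.075 slug × 14.5939 = 30.2823 kg
102.2 kg (already kg)
8.900 lb × 0.453592 = 4.03697 kg
9846 g × 0.001 = 9.846 kg
Total: 30.2823 + 102.2 + 4.03697 + 9.846 = 146.365 kg
In oz: 146.365 / 0.0283495 = 5162.88 oz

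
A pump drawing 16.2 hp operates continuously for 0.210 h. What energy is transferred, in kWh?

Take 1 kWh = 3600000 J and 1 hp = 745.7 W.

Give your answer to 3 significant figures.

2.54 kWh

16.2 hp × 745.7 → 12080.3 W
0.210 h × 3600 → 756 s
E = P × t = 12080.3 W × 756 s = 9.13271×10⁶ J
9.13271×10⁶ J ÷ (3600000 J/kWh) = 2.53686 kWh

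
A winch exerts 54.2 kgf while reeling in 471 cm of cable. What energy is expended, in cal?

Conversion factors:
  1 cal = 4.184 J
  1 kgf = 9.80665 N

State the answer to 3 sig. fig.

54.2 kgf × 9.80665 = 531.52 N
471 cm × 0.01 = 4.71 m
W = F × d = 531.52 N × 4.71 m = 2503.46 J
2503.46 J ÷ (4.184 J/cal) = 598.341 cal

598 cal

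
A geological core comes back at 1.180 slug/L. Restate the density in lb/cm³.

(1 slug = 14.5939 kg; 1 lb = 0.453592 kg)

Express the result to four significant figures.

0.03797 lb/cm³

1.180 slug/L × 14.5939 kg/slug ÷ 0.001 m³/L = 17220.8 kg/m³
17220.8 kg/m³ ÷ 0.453592 kg/lb × 10⁻⁶ m³/cm³ = 0.0379654 lb/cm³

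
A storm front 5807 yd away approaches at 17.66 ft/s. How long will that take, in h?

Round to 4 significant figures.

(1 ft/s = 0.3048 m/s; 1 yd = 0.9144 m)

5807 yd × 0.9144 = 5309.92 m
17.66 ft/s × 0.3048 = 5.38277 m/s
t = d / v = 5309.92 m / 5.38277 m/s = 986.466 s
986.466 s ÷ (3600 s/h) = 0.274018 h

0.2740 h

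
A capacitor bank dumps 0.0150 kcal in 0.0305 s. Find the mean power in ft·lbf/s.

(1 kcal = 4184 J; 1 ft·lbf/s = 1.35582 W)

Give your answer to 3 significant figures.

0.0150 kcal × 4184 → 62.76 J
P = E / t = 62.76 J / 0.0305 s = 2057.7 W
2057.7 W ÷ (1.35582 W/ft·lbf/s) = 1517.68 ft·lbf/s

1520 ft·lbf/s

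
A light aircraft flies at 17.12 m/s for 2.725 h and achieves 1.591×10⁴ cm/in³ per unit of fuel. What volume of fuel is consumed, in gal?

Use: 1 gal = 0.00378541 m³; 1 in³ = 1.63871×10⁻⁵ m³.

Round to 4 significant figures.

2.725 h → 9810 s
d = v × t = 17.12 × 9810 = 167947 m
1.591×10⁴ cm/in³ → 9.70886×10⁶ m/m³
V = d / (distance per unit fuel) = 167947 / 9.70886×10⁶ = 0.0172983 m³
In gal: 0.0172983 / 0.00378541 = 4.56973 gal

4.570 gal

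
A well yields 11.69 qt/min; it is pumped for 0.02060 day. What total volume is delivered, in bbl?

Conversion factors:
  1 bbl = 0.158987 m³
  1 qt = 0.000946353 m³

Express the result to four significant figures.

2.064 bbl

11.69 qt/min → 1.84381×10⁻⁴ m³/s
0.02060 day → 1779.84 s
V = Q × t = 1.84381×10⁻⁴ × 1779.84 = 0.328169 m³
In bbl: 0.328169 / 0.158987 = 2.06412 bbl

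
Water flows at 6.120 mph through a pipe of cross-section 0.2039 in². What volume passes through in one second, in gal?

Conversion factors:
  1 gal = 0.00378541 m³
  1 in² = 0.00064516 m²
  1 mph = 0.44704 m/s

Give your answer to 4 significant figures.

0.09508 gal

6.120 mph × 0.44704 = 2.73588 m/s
0.2039 in² × 0.00064516 = 1.31548×10⁻⁴ m²
V = v × A × t = 2.73588 m/s × 1.31548×10⁻⁴ m² × 1 s = 3.599×10⁻⁴ m³
3.599×10⁻⁴ m³ ÷ (0.00378541 m³/gal) = 0.0950756 gal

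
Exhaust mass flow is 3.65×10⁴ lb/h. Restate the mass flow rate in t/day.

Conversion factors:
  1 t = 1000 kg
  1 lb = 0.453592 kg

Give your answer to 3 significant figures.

397 t/day

3.65×10⁴ lb/h × 0.453592 kg/lb ÷ 3600 s/h = 4.59892 kg/s
4.59892 kg/s ÷ 1000 kg/t × 86400 s/day = 397.347 t/day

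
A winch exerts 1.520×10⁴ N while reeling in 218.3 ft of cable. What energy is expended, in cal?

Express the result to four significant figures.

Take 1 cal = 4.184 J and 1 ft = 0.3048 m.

2.417×10⁵ cal

218.3 ft × 0.3048 → 66.5378 m
W = F × d = 15200 N × 66.5378 m = 1.01137×10⁶ J
1.01137×10⁶ J ÷ (4.184 J/cal) = 241723 cal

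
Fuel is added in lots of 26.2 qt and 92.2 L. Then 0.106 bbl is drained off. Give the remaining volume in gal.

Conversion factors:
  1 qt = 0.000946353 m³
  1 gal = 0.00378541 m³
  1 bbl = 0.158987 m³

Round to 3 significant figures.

26.2 qt × 0.000946353 → 0.0247944 m³
92.2 L × 0.001 → 0.0922 m³
0.106 bbl × 0.158987 → 0.0168526 m³
Net: 0.0247944 + 0.0922 − 0.0168526 = 0.100142 m³
In gal: 0.100142 / 0.00378541 = 26.4547 gal

26.5 gal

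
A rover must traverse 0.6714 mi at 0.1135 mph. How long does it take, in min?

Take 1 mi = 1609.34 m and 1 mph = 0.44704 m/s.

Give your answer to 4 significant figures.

0.6714 mi × 1609.34 → 1080.51 m
0.1135 mph × 0.44704 → 0.050739 m/s
t = d / v = 1080.51 m / 0.050739 m/s = 21295.5 s
21295.5 s ÷ (60 s/min) = 354.925 min

354.9 min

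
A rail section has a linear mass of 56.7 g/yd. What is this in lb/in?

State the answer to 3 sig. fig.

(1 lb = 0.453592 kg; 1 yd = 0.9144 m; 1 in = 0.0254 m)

0.00347 lb/in

56.7 g/yd × 0.001 kg/g ÷ 0.9144 m/yd = 0.0620079 kg/m
0.0620079 kg/m ÷ 0.453592 kg/lb × 0.0254 m/in = 0.00347228 lb/in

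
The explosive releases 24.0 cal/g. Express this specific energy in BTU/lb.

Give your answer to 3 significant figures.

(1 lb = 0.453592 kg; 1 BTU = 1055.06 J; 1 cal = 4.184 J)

24.0 cal/g × 4.184 J/cal ÷ 0.001 kg/g = 100416 J/kg
100416 J/kg ÷ 1055.06 J/BTU × 0.453592 kg/lb = 43.1709 BTU/lb

43.2 BTU/lb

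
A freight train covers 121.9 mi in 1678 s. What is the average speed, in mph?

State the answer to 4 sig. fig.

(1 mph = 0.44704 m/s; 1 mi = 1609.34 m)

121.9 mi × 1609.34 = 196179 m
v = d / t = 196179 m / 1678 s = 116.912 m/s
116.912 m/s ÷ (0.44704 m/s/mph) = 261.525 mph

261.5 mph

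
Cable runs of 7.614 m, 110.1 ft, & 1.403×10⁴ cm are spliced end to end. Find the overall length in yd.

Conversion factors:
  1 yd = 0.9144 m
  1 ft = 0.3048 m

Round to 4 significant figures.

198.5 yd

7.614 m (already m)
110.1 ft × 0.3048 = 33.5585 m
1.403×10⁴ cm × 0.01 = 140.3 m
Total: 7.614 + 33.5585 + 140.3 = 181.473 m
In yd: 181.473 / 0.9144 = 198.461 yd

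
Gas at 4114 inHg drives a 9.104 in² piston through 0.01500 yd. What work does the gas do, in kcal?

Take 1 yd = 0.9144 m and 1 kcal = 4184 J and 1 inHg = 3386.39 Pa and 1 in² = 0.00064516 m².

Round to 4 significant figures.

4114 inHg → 1.39316×10⁷ Pa
9.104 in² → 0.00587354 m²
F = P × A = 1.39316×10⁷ × 0.00587354 = 81827.8 N
0.01500 yd → 0.013716 m
W = F × d = 81827.8 × 0.013716 = 1122.35 J
In kcal: 1122.35 / 4184 = 0.268248 kcal

0.2682 kcal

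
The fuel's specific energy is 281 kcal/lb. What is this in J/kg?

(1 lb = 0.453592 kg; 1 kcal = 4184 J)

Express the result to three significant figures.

281 kcal/lb × 4184 J/kcal ÷ 0.453592 kg/lb = 2.59199×10⁶ J/kg
2.59199×10⁶ J/kg  = 2.59199×10⁶ J/kg

2.59×10⁶ J/kg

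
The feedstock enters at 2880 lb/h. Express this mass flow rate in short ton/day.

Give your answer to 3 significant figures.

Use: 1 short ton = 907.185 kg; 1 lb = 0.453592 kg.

34.6 short ton/day

2880 lb/h × 0.453592 kg/lb ÷ 3600 s/h = 0.362874 kg/s
0.362874 kg/s ÷ 907.185 kg/short ton × 86400 s/day = 34.56 short ton/day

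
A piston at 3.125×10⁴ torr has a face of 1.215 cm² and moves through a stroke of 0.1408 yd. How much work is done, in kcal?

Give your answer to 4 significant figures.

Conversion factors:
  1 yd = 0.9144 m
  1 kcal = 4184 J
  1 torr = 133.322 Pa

3.125×10⁴ torr → 4.16631×10⁶ Pa
1.215 cm² → 1.215×10⁻⁴ m²
F = P × A = 4.16631×10⁶ × 1.215×10⁻⁴ = 506.207 N
0.1408 yd → 0.128748 m
W = F × d = 506.207 × 0.128748 = 65.1731 J
In kcal: 65.1731 / 4184 = 0.0155767 kcal

0.01558 kcal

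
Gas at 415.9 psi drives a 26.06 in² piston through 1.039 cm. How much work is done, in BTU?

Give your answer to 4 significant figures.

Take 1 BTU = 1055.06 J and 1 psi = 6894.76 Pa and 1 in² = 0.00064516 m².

0.4748 BTU

415.9 psi → 2.86753×10⁶ Pa
26.06 in² → 0.0168129 m²
F = P × A = 2.86753×10⁶ × 0.0168129 = 48211.5 N
1.039 cm → 0.01039 m
W = F × d = 48211.5 × 0.01039 = 500.917 J
In BTU: 500.917 / 1055.06 = 0.474776 BTU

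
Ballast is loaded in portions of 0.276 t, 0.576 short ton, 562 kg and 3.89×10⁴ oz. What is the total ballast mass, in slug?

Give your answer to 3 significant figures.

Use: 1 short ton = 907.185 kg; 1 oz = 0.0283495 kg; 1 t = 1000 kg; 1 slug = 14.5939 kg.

169 slug

0.276 t × 1000 = 276 kg
0.576 short ton × 907.185 = 522.539 kg
562 kg (already kg)
3.89×10⁴ oz × 0.0283495 = 1102.8 kg
Total: 276 + 522.539 + 562 + 1102.8 = 2463.34 kg
In slug: 2463.34 / 14.5939 = 168.792 slug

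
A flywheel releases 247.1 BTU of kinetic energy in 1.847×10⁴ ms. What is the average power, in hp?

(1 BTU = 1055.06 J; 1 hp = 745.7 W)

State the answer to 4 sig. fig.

247.1 BTU × 1055.06 → 260705 J
1.847×10⁴ ms × 0.001 → 18.47 s
P = E / t = 260705 J / 18.47 s = 14115.1 W
14115.1 W ÷ (745.7 W/hp) = 18.9287 hp

18.93 hp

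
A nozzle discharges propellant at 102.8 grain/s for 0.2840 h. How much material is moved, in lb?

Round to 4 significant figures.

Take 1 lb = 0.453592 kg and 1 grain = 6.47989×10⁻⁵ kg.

102.8 grain/s → 0.00666133 kg/s
0.2840 h → 1022.4 s
m = ṁ × t = 0.00666133 × 1022.4 = 6.81054 kg
In lb: 6.81054 / 0.453592 = 15.0147 lb

15.01 lb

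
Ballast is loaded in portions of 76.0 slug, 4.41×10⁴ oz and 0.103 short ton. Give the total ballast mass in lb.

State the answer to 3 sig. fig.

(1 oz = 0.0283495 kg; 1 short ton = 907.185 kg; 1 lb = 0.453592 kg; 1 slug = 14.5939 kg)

76.0 slug × 14.5939 → 1109.14 kg
4.41×10⁴ oz × 0.0283495 → 1250.21 kg
0.103 short ton × 907.185 → 93.4401 kg
Total: 1109.14 + 1250.21 + 93.4401 = 2452.79 kg
In lb: 2452.79 / 0.453592 = 5407.48 lb

5410 lb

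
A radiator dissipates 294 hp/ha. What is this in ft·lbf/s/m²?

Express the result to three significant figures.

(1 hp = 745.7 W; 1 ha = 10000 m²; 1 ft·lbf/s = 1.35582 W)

16.2 ft·lbf/s/m²

294 hp/ha × 745.7 W/hp ÷ 10000 m²/ha = 21.9236 W/m²
21.9236 W/m² ÷ 1.35582 W/ft·lbf/s = 16.17 ft·lbf/s/m²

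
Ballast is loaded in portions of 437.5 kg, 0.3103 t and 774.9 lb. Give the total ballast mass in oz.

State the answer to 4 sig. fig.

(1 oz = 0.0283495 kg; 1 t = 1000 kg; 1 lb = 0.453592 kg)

3.878×10⁴ oz

437.5 kg (already kg)
0.3103 t × 1000 = 310.3 kg
774.9 lb × 0.453592 = 351.488 kg
Combined: 437.5 + 310.3 + 351.488 = 1099.29 kg
In oz: 1099.29 / 0.0283495 = 38776.3 oz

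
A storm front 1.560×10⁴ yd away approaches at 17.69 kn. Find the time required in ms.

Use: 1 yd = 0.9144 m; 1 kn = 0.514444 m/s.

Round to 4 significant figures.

1.560×10⁴ yd × 0.9144 → 14264.6 m
17.69 kn × 0.514444 → 9.10051 m/s
t = d / v = 14264.6 m / 9.10051 m/s = 1567.45 s
1567.45 s ÷ (0.001 s/ms) = 1.56745×10⁶ ms

1.567×10⁶ ms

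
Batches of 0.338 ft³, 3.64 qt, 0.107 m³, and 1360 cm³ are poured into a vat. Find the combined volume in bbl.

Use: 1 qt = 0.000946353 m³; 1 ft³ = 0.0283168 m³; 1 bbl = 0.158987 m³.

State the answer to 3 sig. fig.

0.338 ft³ × 0.0283168 = 0.00957108 m³
3.64 qt × 0.000946353 = 0.00344472 m³
0.107 m³ (already m³)
1360 cm³ × 10⁻⁶ = 0.00136 m³
Sum: 0.00957108 + 0.00344472 + 0.107 + 0.00136 = 0.121376 m³
In bbl: 0.121376 / 0.158987 = 0.763433 bbl

0.763 bbl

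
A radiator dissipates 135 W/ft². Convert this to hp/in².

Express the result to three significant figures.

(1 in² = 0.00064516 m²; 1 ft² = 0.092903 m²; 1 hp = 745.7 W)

135 W/ft² ÷ 0.092903 m²/ft² = 1453.13 W/m²
1453.13 W/m² ÷ 745.7 W/hp × 0.00064516 m²/in² = 0.00125721 hp/in²

0.00126 hp/in²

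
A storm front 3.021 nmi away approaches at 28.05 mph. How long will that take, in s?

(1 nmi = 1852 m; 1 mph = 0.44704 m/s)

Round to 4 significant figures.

3.021 nmi × 1852 = 5594.89 m
28.05 mph × 0.44704 = 12.5395 m/s
t = d / v = 5594.89 m / 12.5395 m/s = 446.181 s

446.2 s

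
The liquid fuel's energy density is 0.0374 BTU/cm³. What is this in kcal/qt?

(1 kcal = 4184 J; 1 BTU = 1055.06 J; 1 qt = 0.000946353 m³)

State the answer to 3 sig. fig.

8.93 kcal/qt

0.0374 BTU/cm³ × 1055.06 J/BTU ÷ 10⁻⁶ m³/cm³ = 3.94592×10⁷ J/m³
3.94592×10⁷ J/m³ ÷ 4184 J/kcal × 0.000946353 m³/qt = 8.92503 kcal/qt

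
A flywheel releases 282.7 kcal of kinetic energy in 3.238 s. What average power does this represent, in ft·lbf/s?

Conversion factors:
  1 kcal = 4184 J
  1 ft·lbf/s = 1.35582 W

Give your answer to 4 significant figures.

2.694×10⁵ ft·lbf/s

282.7 kcal × 4184 = 1.18282×10⁶ J
P = E / t = 1.18282×10⁶ J / 3.238 s = 365293 W
365293 W ÷ (1.35582 W/ft·lbf/s) = 269426 ft·lbf/s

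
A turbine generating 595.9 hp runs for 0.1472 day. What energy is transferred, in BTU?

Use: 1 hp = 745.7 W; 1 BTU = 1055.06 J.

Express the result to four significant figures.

595.9 hp × 745.7 = 444363 W
0.1472 day × 86400 = 12718.1 s
E = P × t = 444363 W × 12718.1 s = 5.65145×10⁹ J
5.65145×10⁹ J ÷ (1055.06 J/BTU) = 5.35652×10⁶ BTU

5.357×10⁶ BTU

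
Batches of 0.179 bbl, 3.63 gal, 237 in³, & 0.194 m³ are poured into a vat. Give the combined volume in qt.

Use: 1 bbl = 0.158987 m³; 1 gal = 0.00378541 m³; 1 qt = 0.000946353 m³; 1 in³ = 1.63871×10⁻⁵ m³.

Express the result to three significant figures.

254 qt

0.179 bbl × 0.158987 = 0.0284587 m³
3.63 gal × 0.00378541 = 0.013741 m³
237 in³ × 1.63871×10⁻⁵ = 0.00388374 m³
0.194 m³ (already m³)
Total: 0.0284587 + 0.013741 + 0.00388374 + 0.194 = 0.240083 m³
In qt: 0.240083 / 0.000946353 = 253.693 qt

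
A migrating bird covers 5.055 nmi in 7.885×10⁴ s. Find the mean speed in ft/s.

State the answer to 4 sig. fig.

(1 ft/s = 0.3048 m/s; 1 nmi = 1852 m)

5.055 nmi × 1852 = 9361.86 m
v = d / t = 9361.86 m / 78850 s = 0.11873 m/s
0.11873 m/s ÷ (0.3048 m/s/ft/s) = 0.389534 ft/s

0.3895 ft/s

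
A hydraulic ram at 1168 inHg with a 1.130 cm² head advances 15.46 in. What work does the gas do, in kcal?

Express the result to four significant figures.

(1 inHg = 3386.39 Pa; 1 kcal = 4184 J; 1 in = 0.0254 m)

0.04195 kcal

1168 inHg → 3.9553×10⁶ Pa
1.130 cm² → 1.13×10⁻⁴ m²
F = P × A = 3.9553×10⁶ × 1.13×10⁻⁴ = 446.949 N
15.46 in → 0.392684 m
W = F × d = 446.949 × 0.392684 = 175.51 J
In kcal: 175.51 / 4184 = 0.0419479 kcal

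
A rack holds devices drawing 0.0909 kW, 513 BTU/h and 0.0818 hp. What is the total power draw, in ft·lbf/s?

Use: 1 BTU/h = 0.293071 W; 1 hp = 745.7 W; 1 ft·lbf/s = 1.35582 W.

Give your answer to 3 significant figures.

0.0909 kW × 1000 → 90.9 W
513 BTU/h × 0.293071 → 150.345 W
0.0818 hp × 745.7 → 60.9983 W
Combined: 90.9 + 150.345 + 60.9983 = 302.243 W
In ft·lbf/s: 302.243 / 1.35582 = 222.923 ft·lbf/s

223 ft·lbf/s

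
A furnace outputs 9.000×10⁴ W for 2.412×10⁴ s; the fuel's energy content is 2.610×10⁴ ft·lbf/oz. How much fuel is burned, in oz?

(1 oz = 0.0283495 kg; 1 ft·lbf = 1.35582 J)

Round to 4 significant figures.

E = P × t = 90000 × 24120 = 2.1708×10⁹ J
2.610×10⁴ ft·lbf/oz → 1.24824×10⁶ J/kg
m = E / e_s = 2.1708×10⁹ / 1.24824×10⁶ = 1739.09 kg
In oz: 1739.09 / 0.0283495 = 61344.6 oz

6.134×10⁴ oz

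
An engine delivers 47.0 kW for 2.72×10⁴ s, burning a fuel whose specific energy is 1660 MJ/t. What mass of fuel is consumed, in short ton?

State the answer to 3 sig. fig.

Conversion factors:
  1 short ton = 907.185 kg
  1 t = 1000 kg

0.849 short ton

47.0 kW → 47000 W
E = P × t = 47000 × 27200 = 1.2784×10⁹ J
1660 MJ/t → 1.66×10⁶ J/kg
m = E / e_s = 1.2784×10⁹ / 1.66×10⁶ = 770.12 kg
In short ton: 770.12 / 907.185 = 0.848912 short ton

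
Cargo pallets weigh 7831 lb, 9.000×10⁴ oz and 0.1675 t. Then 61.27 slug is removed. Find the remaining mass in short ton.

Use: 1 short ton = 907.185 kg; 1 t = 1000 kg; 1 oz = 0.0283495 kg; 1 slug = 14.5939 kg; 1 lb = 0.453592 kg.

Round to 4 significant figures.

7831 lb × 0.453592 = 3552.08 kg
9.000×10⁴ oz × 0.0283495 = 2551.46 kg
0.1675 t × 1000 = 167.5 kg
61.27 slug × 14.5939 = 894.168 kg
Sum: 3552.08 + 2551.46 + 167.5 − 894.168 = 5376.87 kg
In short ton: 5376.87 / 907.185 = 5.92698 short ton

5.927 short ton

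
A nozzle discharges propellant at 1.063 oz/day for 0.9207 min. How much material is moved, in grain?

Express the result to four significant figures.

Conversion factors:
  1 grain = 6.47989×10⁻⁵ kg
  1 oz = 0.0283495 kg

1.063 oz/day → 3.48791×10⁻⁷ kg/s
0.9207 min → 55.242 s
m = ṁ × t = 3.48791×10⁻⁷ × 55.242 = 1.92679×10⁻⁵ kg
In grain: 1.92679×10⁻⁵ / 6.47989×10⁻⁵ = 0.297349 grain

0.2973 grain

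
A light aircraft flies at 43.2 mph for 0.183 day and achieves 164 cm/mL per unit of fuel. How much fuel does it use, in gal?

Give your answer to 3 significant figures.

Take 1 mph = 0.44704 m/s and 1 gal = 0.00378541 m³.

43.2 mph → 19.3121 m/s
0.183 day → 15811.2 s
d = v × t = 19.3121 × 15811.2 = 305347 m
164 cm/mL → 1.64×10⁶ m/m³
V = d / (distance per unit fuel) = 305347 / 1.64×10⁶ = 0.186187 m³
In gal: 0.186187 / 0.00378541 = 49.1854 gal

49.2 gal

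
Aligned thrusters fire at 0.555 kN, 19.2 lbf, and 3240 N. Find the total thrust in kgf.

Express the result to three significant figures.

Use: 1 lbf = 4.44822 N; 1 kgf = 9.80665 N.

396 kgf

0.555 kN × 1000 = 555 N
19.2 lbf × 4.44822 = 85.4058 N
3240 N (already N)
Combined: 555 + 85.4058 + 3240 = 3880.41 N
In kgf: 3880.41 / 9.80665 = 395.692 kgf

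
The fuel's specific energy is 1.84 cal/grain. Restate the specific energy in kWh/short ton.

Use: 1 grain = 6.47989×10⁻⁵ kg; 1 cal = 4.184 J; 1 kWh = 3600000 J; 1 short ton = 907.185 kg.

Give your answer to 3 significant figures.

29.9 kWh/short ton

1.84 cal/grain × 4.184 J/cal ÷ 6.47989×10⁻⁵ kg/grain = 118807 J/kg
118807 J/kg ÷ 3600000 J/kWh × 907.185 kg/short ton = 29.9389 kWh/short ton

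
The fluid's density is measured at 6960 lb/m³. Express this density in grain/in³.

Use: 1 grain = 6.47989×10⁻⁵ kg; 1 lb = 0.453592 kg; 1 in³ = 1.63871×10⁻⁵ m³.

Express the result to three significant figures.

798 grain/in³

6960 lb/m³ × 0.453592 kg/lb = 3157 kg/m³
3157 kg/m³ ÷ 6.47989×10⁻⁵ kg/grain × 1.63871×10⁻⁵ m³/in³ = 798.379 grain/in³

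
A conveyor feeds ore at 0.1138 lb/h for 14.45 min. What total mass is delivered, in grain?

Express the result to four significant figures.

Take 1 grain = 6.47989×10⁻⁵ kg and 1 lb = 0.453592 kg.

0.1138 lb/h → 1.43385×10⁻⁵ kg/s
14.45 min → 867 s
m = ṁ × t = 1.43385×10⁻⁵ × 867 = 0.0124315 kg
In grain: 0.0124315 / 6.47989×10⁻⁵ = 191.847 grain

191.8 grain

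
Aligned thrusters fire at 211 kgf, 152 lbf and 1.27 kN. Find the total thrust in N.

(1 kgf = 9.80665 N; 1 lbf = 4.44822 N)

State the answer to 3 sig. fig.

4020 N

211 kgf × 9.80665 → 2069.2 N
152 lbf × 4.44822 → 676.129 N
1.27 kN × 1000 → 1270 N
Sum: 2069.2 + 676.129 + 1270 = 4015.33 N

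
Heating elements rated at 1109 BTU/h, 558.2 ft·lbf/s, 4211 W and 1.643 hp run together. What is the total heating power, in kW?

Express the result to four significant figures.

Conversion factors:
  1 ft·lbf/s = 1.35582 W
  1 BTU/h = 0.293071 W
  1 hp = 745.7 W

1109 BTU/h × 0.293071 = 325.016 W
558.2 ft·lbf/s × 1.35582 = 756.819 W
4211 W (already W)
1.643 hp × 745.7 = 1225.19 W
Combined: 325.016 + 756.819 + 4211 + 1225.19 = 6518.02 W
In kW: 6518.02 / 1000 = 6.51802 kW

6.518 kW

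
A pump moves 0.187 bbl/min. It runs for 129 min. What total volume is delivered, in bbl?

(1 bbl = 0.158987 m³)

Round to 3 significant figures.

0.187 bbl/min → 4.95509×10⁻⁴ m³/s
129 min → 7740 s
V = Q × t = 4.95509×10⁻⁴ × 7740 = 3.83524 m³
In bbl: 3.83524 / 0.158987 = 24.123 bbl

24.1 bbl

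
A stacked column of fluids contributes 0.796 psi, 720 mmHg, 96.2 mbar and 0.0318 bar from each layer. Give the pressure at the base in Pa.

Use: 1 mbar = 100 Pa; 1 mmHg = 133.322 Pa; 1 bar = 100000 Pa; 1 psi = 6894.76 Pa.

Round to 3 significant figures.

0.796 psi × 6894.76 = 5488.23 Pa
720 mmHg × 133.322 = 95991.8 Pa
96.2 mbar × 100 = 9620 Pa
0.0318 bar × 100000 = 3180 Pa
Combined: 5488.23 + 95991.8 + 9620 + 3180 = 114280 Pa

1.14×10⁵ Pa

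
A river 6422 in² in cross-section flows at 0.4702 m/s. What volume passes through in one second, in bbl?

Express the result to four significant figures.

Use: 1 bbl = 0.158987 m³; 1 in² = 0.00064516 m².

6422 in² × 0.00064516 = 4.14322 m²
V = v × A × t = 0.4702 m/s × 4.14322 m² × 1 s = 1.94814 m³
1.94814 m³ ÷ (0.158987 m³/bbl) = 12.2535 bbl

12.25 bbl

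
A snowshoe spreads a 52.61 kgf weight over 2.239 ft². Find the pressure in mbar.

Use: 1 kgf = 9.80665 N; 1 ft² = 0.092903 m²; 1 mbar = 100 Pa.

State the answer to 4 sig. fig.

52.61 kgf × 9.80665 = 515.928 N
2.239 ft² × 0.092903 = 0.20801 m²
P = F / A = 515.928 N / 0.20801 m² = 2480.3 Pa
2480.3 Pa ÷ (100 Pa/mbar) = 24.803 mbar

24.80 mbar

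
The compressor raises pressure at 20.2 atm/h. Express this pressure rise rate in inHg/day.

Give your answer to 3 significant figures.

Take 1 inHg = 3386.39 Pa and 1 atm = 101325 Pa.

20.2 atm/h × 101325 Pa/atm ÷ 3600 s/h = 568.546 Pa/s
568.546 Pa/s ÷ 3386.39 Pa/inHg × 86400 s/day = 14505.8 inHg/day

1.45×10⁴ inHg/day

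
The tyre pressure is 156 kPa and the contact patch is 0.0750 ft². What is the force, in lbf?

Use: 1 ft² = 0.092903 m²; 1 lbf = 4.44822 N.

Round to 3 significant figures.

244 lbf

156 kPa × 1000 → 156000 Pa
0.0750 ft² × 0.092903 → 0.00696772 m²
F = P × A = 156000 Pa × 0.00696772 m² = 1086.96 N
1086.96 N ÷ (4.44822 N/lbf) = 244.358 lbf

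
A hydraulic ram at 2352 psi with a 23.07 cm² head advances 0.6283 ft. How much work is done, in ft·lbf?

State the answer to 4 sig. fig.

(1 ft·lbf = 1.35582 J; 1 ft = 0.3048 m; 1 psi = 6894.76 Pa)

2352 psi → 1.62165×10⁷ Pa
23.07 cm² → 0.002307 m²
F = P × A = 1.62165×10⁷ × 0.002307 = 37411.5 N
0.6283 ft → 0.191506 m
W = F × d = 37411.5 × 0.191506 = 7164.53 J
In ft·lbf: 7164.53 / 1.35582 = 5284.28 ft·lbf

5284 ft·lbf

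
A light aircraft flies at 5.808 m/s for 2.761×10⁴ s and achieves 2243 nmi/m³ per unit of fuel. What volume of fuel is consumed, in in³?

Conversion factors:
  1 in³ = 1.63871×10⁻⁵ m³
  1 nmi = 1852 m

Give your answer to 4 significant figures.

2356 in³

d = v × t = 5.808 × 27610 = 160359 m
2243 nmi/m³ → 4.15404×10⁶ m/m³
V = d / (distance per unit fuel) = 160359 / 4.15404×10⁶ = 0.0386031 m³
In in³: 0.0386031 / 1.63871×10⁻⁵ = 2355.7 in³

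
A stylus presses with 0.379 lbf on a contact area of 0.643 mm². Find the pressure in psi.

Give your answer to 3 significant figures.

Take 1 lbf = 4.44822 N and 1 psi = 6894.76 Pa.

380 psi

0.379 lbf × 4.44822 → 1.68588 N
0.643 mm² × 10⁻⁶ → 6.43×10⁻⁷ m²
P = F / A = 1.68588 N / 6.43×10⁻⁷ m² = 2.6219×10⁶ Pa
2.6219×10⁶ Pa ÷ (6894.76 Pa/psi) = 380.274 psi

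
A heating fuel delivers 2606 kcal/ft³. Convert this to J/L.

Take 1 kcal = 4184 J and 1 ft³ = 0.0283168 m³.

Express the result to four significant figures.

3.851×10⁵ J/L

2606 kcal/ft³ × 4184 J/kcal ÷ 0.0283168 m³/ft³ = 3.85054×10⁸ J/m³
3.85054×10⁸ J/m³ × 0.001 m³/L = 385054 J/L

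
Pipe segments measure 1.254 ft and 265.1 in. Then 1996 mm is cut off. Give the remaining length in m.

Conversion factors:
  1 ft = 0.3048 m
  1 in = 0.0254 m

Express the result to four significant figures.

1.254 ft × 0.3048 = 0.382219 m
265.1 in × 0.0254 = 6.73354 m
1996 mm × 0.001 = 1.996 m
Result: 0.382219 + 6.73354 − 1.996 = 5.11976 m

5.120 m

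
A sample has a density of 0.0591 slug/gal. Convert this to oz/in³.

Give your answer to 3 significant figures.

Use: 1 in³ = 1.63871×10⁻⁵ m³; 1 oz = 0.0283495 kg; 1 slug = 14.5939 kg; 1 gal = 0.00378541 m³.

0.132 oz/in³

0.0591 slug/gal × 14.5939 kg/slug ÷ 0.00378541 m³/gal = 227.848 kg/m³
227.848 kg/m³ ÷ 0.0283495 kg/oz × 1.63871×10⁻⁵ m³/in³ = 0.131705 oz/in³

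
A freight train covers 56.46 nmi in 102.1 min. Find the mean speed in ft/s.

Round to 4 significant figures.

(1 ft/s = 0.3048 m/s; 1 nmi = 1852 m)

56.46 nmi × 1852 = 104564 m
102.1 min × 60 = 6126 s
v = d / t = 104564 m / 6126 s = 17.0689 m/s
17.0689 m/s ÷ (0.3048 m/s/ft/s) = 56.0003 ft/s

56.00 ft/s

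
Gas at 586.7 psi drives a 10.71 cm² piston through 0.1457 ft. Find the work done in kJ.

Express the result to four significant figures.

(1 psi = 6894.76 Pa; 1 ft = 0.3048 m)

586.7 psi → 4.04516×10⁶ Pa
10.71 cm² → 0.001071 m²
F = P × A = 4.04516×10⁶ × 0.001071 = 4332.37 N
0.1457 ft → 0.0444094 m
W = F × d = 4332.37 × 0.0444094 = 192.398 J
In kJ: 192.398 / 1000 = 0.192398 kJ

0.1924 kJ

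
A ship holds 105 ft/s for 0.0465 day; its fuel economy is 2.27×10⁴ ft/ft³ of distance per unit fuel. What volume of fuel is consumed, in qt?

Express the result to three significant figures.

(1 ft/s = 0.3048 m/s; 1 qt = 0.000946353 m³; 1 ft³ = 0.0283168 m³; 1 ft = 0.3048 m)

556 qt

105 ft/s → 32.004 m/s
0.0465 day → 4017.6 s
d = v × t = 32.004 × 4017.6 = 128579 m
2.27×10⁴ ft/ft³ → 244341 m/m³
V = d / (distance per unit fuel) = 128579 / 244341 = 0.526228 m³
In qt: 0.526228 / 0.000946353 = 556.059 qt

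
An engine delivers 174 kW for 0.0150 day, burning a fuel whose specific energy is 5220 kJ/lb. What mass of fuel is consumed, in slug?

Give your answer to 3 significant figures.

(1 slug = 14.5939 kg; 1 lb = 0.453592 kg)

174 kW → 174000 W
0.0150 day → 1296 s
E = P × t = 174000 × 1296 = 2.25504×10⁸ J
5220 kJ/lb → 1.15081×10⁷ J/kg
m = E / e_s = 2.25504×10⁸ / 1.15081×10⁷ = 19.5952 kg
In slug: 19.5952 / 14.5939 = 1.3427 slug

1.34 slug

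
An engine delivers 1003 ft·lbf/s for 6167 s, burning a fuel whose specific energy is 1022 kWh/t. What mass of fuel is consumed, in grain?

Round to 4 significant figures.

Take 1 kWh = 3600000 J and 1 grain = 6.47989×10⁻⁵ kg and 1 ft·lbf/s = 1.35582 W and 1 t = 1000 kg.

1003 ft·lbf/s → 1359.89 W
E = P × t = 1359.89 × 6167 = 8.38644×10⁶ J
1022 kWh/t → 3.6792×10⁶ J/kg
m = E / e_s = 8.38644×10⁶ / 3.6792×10⁶ = 2.27942 kg
In grain: 2.27942 / 6.47989×10⁻⁵ = 35176.8 grain

3.518×10⁴ grain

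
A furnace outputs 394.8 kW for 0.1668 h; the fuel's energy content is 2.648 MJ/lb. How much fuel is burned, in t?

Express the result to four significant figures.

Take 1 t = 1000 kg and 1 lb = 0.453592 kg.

394.8 kW → 394800 W
0.1668 h → 600.48 s
E = P × t = 394800 × 600.48 = 2.3707×10⁸ J
2.648 MJ/lb → 5.83785×10⁶ J/kg
m = E / e_s = 2.3707×10⁸ / 5.83785×10⁶ = 40.6091 kg
In t: 40.6091 / 1000 = 0.0406091 t

0.04061 t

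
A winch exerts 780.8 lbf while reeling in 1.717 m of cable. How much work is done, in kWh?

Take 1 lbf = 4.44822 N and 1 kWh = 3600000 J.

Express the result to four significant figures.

0.001657 kWh

780.8 lbf × 4.44822 → 3473.17 N
W = F × d = 3473.17 N × 1.717 m = 5963.43 J
5963.43 J ÷ (3600000 J/kWh) = 0.00165651 kWh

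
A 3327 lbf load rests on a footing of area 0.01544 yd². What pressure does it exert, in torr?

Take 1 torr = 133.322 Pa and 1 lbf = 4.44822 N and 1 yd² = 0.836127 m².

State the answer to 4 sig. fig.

8598 torr

3327 lbf × 4.44822 → 14799.2 N
0.01544 yd² × 0.836127 → 0.0129098 m²
P = F / A = 14799.2 N / 0.0129098 m² = 1.14635×10⁶ Pa
1.14635×10⁶ Pa ÷ (133.322 Pa/torr) = 8598.36 torr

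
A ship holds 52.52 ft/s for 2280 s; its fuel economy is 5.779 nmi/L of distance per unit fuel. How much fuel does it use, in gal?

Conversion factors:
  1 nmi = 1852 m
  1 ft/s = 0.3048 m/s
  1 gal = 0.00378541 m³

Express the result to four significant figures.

52.52 ft/s → 16.0081 m/s
d = v × t = 16.0081 × 2280 = 36498.5 m
5.779 nmi/L → 1.07027×10⁷ m/m³
V = d / (distance per unit fuel) = 36498.5 / 1.07027×10⁷ = 0.00341021 m³
In gal: 0.00341021 / 0.00378541 = 0.900883 gal

0.9009 gal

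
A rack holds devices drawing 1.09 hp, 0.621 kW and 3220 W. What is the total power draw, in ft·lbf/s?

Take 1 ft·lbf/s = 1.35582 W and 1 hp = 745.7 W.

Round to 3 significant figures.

3430 ft·lbf/s

1.09 hp × 745.7 = 812.813 W
0.621 kW × 1000 = 621 W
3220 W (already W)
Sum: 812.813 + 621 + 3220 = 4653.81 W
In ft·lbf/s: 4653.81 / 1.35582 = 3432.47 ft·lbf/s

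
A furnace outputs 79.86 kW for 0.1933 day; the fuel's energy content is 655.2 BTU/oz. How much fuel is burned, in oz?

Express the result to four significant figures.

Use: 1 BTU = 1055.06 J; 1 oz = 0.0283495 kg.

1929 oz

79.86 kW → 79860 W
0.1933 day → 16701.1 s
E = P × t = 79860 × 16701.1 = 1.33375×10⁹ J
655.2 BTU/oz → 2.4384×10⁷ J/kg
m = E / e_s = 1.33375×10⁹ / 2.4384×10⁷ = 54.6978 kg
In oz: 54.6978 / 0.0283495 = 1929.41 oz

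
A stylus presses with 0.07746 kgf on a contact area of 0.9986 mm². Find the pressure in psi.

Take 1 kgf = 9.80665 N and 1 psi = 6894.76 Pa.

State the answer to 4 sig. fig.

110.3 psi

0.07746 kgf × 9.80665 = 0.759623 N
0.9986 mm² × 10⁻⁶ = 9.986×10⁻⁷ m²
P = F / A = 0.759623 N / 9.986×10⁻⁷ m² = 760688 Pa
760688 Pa ÷ (6894.76 Pa/psi) = 110.328 psi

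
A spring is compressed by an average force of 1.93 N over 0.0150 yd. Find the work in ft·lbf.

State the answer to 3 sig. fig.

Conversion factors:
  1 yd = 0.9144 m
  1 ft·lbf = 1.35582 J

0.0150 yd × 0.9144 = 0.013716 m
W = F × d = 1.93 N × 0.013716 m = 0.0264719 J
0.0264719 J ÷ (1.35582 J/ft·lbf) = 0.0195246 ft·lbf

0.0195 ft·lbf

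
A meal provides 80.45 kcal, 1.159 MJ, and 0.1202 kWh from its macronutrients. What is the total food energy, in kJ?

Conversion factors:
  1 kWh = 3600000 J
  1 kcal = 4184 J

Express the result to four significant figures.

80.45 kcal × 4184 = 336603 J
1.159 MJ × 1000000 = 1.159×10⁶ J
0.1202 kWh × 3600000 = 432720 J
Sum: 336603 + 1.159×10⁶ + 432720 = 1.92832×10⁶ J
In kJ: 1.92832×10⁶ / 1000 = 1928.32 kJ

1928 kJ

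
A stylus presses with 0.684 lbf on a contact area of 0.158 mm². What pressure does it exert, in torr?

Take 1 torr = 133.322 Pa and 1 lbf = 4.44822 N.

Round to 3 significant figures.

0.684 lbf × 4.44822 = 3.04258 N
0.158 mm² × 10⁻⁶ = 1.58×10⁻⁷ m²
P = F / A = 3.04258 N / 1.58×10⁻⁷ m² = 1.92568×10⁷ Pa
1.92568×10⁷ Pa ÷ (133.322 Pa/torr) = 144438 torr

1.44×10⁵ torr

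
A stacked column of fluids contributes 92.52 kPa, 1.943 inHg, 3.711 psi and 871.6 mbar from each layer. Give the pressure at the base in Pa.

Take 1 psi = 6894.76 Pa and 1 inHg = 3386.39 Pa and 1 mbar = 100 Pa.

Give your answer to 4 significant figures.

92.52 kPa × 1000 = 92520 Pa
1.943 inHg × 3386.39 = 6579.76 Pa
3.711 psi × 6894.76 = 25586.5 Pa
871.6 mbar × 100 = 87160 Pa
Combined: 92520 + 6579.76 + 25586.5 + 87160 = 211846 Pa

2.118×10⁵ Pa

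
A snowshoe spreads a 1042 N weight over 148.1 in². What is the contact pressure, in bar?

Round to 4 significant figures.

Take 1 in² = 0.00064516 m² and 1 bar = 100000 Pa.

0.1091 bar

148.1 in² × 0.00064516 → 0.0955482 m²
P = F / A = 1042 N / 0.0955482 m² = 10905.5 Pa
10905.5 Pa ÷ (100000 Pa/bar) = 0.109055 bar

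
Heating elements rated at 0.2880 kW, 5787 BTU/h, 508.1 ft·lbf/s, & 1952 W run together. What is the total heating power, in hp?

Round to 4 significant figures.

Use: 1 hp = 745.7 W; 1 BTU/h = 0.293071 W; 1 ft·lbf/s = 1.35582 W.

6.202 hp

0.2880 kW × 1000 = 288 W
5787 BTU/h × 0.293071 = 1696 W
508.1 ft·lbf/s × 1.35582 = 688.892 W
1952 W (already W)
Combined: 288 + 1696 + 688.892 + 1952 = 4624.89 W
In hp: 4624.89 / 745.7 = 6.20208 hp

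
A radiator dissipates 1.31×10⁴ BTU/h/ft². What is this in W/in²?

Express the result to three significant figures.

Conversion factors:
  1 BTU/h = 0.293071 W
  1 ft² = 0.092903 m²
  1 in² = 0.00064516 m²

1.31×10⁴ BTU/h/ft² × 0.293071 W/BTU/h ÷ 0.092903 m²/ft² = 41325.1 W/m²
41325.1 W/m² × 0.00064516 m²/in² = 26.6613 W/in²

26.7 W/in²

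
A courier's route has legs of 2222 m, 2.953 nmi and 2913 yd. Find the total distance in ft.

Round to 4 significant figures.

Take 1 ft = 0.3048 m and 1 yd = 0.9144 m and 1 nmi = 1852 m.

2222 m (already m)
2.953 nmi × 1852 = 5468.96 m
2913 yd × 0.9144 = 2663.65 m
Sum: 2222 + 5468.96 + 2663.65 = 10354.6 m
In ft: 10354.6 / 0.3048 = 33971.8 ft

3.397×10⁴ ft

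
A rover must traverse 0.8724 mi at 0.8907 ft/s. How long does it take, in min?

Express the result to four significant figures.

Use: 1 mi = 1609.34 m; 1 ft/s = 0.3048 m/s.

0.8724 mi × 1609.34 → 1403.99 m
0.8907 ft/s × 0.3048 → 0.271485 m/s
t = d / v = 1403.99 m / 0.271485 m/s = 5171.52 s
5171.52 s ÷ (60 s/min) = 86.192 min

86.19 min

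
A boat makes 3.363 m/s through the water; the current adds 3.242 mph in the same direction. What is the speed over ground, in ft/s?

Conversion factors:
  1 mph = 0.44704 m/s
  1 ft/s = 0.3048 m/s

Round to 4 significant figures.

3.363 m/s (already m/s)
3.242 mph × 0.44704 → 1.4493 m/s
Total: 3.363 + 1.4493 = 4.8123 m/s
In ft/s: 4.8123 / 0.3048 = 15.7884 ft/s

15.79 ft/s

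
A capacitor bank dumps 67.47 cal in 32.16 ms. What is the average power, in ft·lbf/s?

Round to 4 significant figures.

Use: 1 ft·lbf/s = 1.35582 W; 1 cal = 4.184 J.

67.47 cal × 4.184 → 282.294 J
32.16 ms × 0.001 → 0.03216 s
P = E / t = 282.294 J / 0.03216 s = 8777.8 W
8777.8 W ÷ (1.35582 W/ft·lbf/s) = 6474.16 ft·lbf/s

6474 ft·lbf/s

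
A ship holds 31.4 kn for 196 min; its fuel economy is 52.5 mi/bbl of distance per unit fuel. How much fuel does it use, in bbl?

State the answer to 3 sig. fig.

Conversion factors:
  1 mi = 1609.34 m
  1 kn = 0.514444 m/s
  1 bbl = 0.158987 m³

2.25 bbl

31.4 kn → 16.1535 m/s
196 min → 11760 s
d = v × t = 16.1535 × 11760 = 189965 m
52.5 mi/bbl → 531429 m/m³
V = d / (distance per unit fuel) = 189965 / 531429 = 0.357461 m³
In bbl: 0.357461 / 0.158987 = 2.24837 bbl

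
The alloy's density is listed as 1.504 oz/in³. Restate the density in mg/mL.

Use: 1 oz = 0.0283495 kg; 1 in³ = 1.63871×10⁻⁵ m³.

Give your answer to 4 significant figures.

2602 mg/mL

1.504 oz/in³ × 0.0283495 kg/oz ÷ 1.63871×10⁻⁵ m³/in³ = 2601.9 kg/m³
2601.9 kg/m³ ÷ 10⁻⁶ kg/mg × 10⁻⁶ m³/mL = 2601.9 mg/mL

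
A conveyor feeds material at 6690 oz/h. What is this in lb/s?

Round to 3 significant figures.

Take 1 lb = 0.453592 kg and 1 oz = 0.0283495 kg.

0.116 lb/s

6690 oz/h × 0.0283495 kg/oz ÷ 3600 s/h = 0.0526828 kg/s
0.0526828 kg/s ÷ 0.453592 kg/lb = 0.116146 lb/s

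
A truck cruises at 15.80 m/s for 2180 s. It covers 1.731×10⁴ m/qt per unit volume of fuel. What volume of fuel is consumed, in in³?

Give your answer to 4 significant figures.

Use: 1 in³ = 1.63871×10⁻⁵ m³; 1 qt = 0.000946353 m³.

114.9 in³

d = v × t = 15.8 × 2180 = 34444 m
1.731×10⁴ m/qt → 1.82913×10⁷ m/m³
V = d / (distance per unit fuel) = 34444 / 1.82913×10⁷ = 0.00188308 m³
In in³: 0.00188308 / 1.63871×10⁻⁵ = 114.912 in³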